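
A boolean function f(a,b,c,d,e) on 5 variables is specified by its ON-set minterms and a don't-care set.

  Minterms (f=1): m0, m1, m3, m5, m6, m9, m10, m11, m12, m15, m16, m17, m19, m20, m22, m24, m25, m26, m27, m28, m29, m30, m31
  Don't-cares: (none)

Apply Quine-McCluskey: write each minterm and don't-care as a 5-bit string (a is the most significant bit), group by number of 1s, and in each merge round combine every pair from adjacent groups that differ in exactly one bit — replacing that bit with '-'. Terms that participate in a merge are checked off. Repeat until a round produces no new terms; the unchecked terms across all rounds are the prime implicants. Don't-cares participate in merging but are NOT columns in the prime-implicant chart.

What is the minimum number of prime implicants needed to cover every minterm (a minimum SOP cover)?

9

size-2^0 implicants → 00000(✓)  00001(✓)  00011(✓)  00101(✓)  00110(✓)  01001(✓)  01010(✓)  01011(✓)  01100(✓)  01111(✓)  10000(✓)  10001(✓)  10011(✓)  10100(✓)  10110(✓)  11000(✓)  11001(✓)  11010(✓)  11011(✓)  11100(✓)  11101(✓)  11110(✓)  11111(✓)
size-2^1 implicants → -0000(✓)  -0001(✓)  -0011(✓)  -0110  -1001(✓)  -1010(✓)  -1011(✓)  -1100  -1111(✓)  0-001(✓)  0-011(✓)  00-01  000-1(✓)  0000-(✓)  01-11(✓)  010-1(✓)  0101-(✓)  1-000(✓)  1-001(✓)  1-011(✓)  1-100(✓)  1-110(✓)  10-00(✓)  100-1(✓)  1000-(✓)  101-0(✓)  11-00(✓)  11-01(✓)  11-10(✓)  11-11(✓)  110-0(✓)  110-1(✓)  1100-(✓)  1101-(✓)  111-0(✓)  111-1(✓)  1110-(✓)  1111-(✓)
size-2^2 implicants → --001(✓)  --011(✓)  -00-1(✓)  -000-  -1-11  -10-1(✓)  -101-  0-0-1(✓)  1--00  1-0-1(✓)  1-00-  1-1-0  11--0(✓)  11--1(✓)  11-0-(✓)  11-1-(✓)  110--(✓)  111--(✓)
size-2^3 implicants → --0-1  11---
Unchecked terms (primes): --0-1, -000-, -0110, -1-11, -101-, -1100, 00-01, 1--00, 1-00-, 1-1-0, 11---
Minterm coverage:
  m0 ⊆ -000- [E]
  m1 ⊆ --0-1,-000-,00-01
  m3 ⊆ --0-1 [E]
  m5 ⊆ 00-01 [E]
  m6 ⊆ -0110 [E]
  m9 ⊆ --0-1 [E]
  m10 ⊆ -101- [E]
  m11 ⊆ --0-1,-1-11,-101-
  m12 ⊆ -1100 [E]
  m15 ⊆ -1-11 [E]
  m16 ⊆ -000-,1--00,1-00-
  m17 ⊆ --0-1,-000-,1-00-
  m19 ⊆ --0-1 [E]
  m20 ⊆ 1--00,1-1-0
  m22 ⊆ -0110,1-1-0
  m24 ⊆ 1--00,1-00-,11---
  m25 ⊆ --0-1,1-00-,11---
  m26 ⊆ -101-,11---
  m27 ⊆ --0-1,-1-11,-101-,11---
  m28 ⊆ -1100,1--00,1-1-0,11---
  m29 ⊆ 11--- [E]
  m30 ⊆ 1-1-0,11---
  m31 ⊆ -1-11,11---
E = {--0-1, -000-, -0110, -1-11, -101-, -1100, 00-01, 11---}
Petrick residual → 1--00
Cover = c'e + b'c'd' + b'cde' + bde + bc'd + bcd'e' + a'b'd'e + ad'e' + ab  |cover|=9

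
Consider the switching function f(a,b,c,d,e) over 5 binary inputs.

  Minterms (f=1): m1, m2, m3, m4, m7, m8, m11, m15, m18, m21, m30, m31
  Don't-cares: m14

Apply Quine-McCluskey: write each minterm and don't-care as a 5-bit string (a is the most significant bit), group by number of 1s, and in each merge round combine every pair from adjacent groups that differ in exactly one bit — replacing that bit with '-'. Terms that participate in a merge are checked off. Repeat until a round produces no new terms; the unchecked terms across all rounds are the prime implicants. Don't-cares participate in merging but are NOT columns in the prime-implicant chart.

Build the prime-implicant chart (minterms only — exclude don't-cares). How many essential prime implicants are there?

[col 0] 00001*, 00010*, 00011*, 00100, 00111*, 01000, 01011*, 01110*, 01111*, 10010*, 10101, 11110*, 11111*
[col 1] -0010, -1110*, -1111*, 0-011*, 0-111*, 00-11*, 000-1, 0001-, 01-11*, 0111-*, 1111-*
[col 2] -111-, 0--11
Prime implicants: -0010, -111-, 0--11, 000-1, 0001-, 00100, 01000, 10101
PI chart (minterm → PIs covering it):
  1 | 000-1  (sole → essential)
  2 | -0010,0001-
  3 | 0--11,000-1,0001-
  4 | 00100  (sole → essential)
  7 | 0--11  (sole → essential)
  8 | 01000  (sole → essential)
  11 | 0--11  (sole → essential)
  15 | -111-,0--11
  18 | -0010  (sole → essential)
  21 | 10101  (sole → essential)
  30 | -111-  (sole → essential)
  31 | -111-  (sole → essential)
Essential prime implicants: -0010, -111-, 0--11, 000-1, 00100, 01000, 10101

7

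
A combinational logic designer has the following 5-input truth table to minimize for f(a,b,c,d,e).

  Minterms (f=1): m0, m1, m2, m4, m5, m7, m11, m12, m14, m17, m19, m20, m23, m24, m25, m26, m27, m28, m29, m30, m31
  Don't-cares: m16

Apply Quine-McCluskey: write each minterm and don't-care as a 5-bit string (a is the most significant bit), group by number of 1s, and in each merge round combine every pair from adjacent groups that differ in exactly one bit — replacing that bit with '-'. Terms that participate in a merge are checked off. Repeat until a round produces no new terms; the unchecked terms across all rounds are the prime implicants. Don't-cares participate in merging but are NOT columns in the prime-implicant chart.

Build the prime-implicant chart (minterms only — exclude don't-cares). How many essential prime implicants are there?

4

size-2^0 implicants → 00000(✓)  00001(✓)  00010(✓)  00100(✓)  00101(✓)  00111(✓)  01011(✓)  01100(✓)  01110(✓)  10000(✓)  10001(✓)  10011(✓)  10100(✓)  10111(✓)  11000(✓)  11001(✓)  11010(✓)  11011(✓)  11100(✓)  11101(✓)  11110(✓)  11111(✓)
size-2^1 implicants → -0000(✓)  -0001(✓)  -0100(✓)  -0111  -1011  -1100(✓)  -1110(✓)  0-100(✓)  00-00(✓)  00-01(✓)  000-0  0000-(✓)  001-1  0010-(✓)  011-0(✓)  1-000(✓)  1-001(✓)  1-011(✓)  1-100(✓)  1-111(✓)  10-00(✓)  10-11(✓)  100-1(✓)  1000-(✓)  11-00(✓)  11-01(✓)  11-10(✓)  11-11(✓)  110-0(✓)  110-1(✓)  1100-(✓)  1101-(✓)  111-0(✓)  111-1(✓)  1110-(✓)  1111-(✓)
size-2^2 implicants → --100  -0-00  -000-  -11-0  00-0-  1--00  1--11  1-0-1  1-00-  11--0(✓)  11--1(✓)  11-0-(✓)  11-1-(✓)  110--(✓)  111--(✓)
size-2^3 implicants → 11---
Unchecked terms (primes): --100, -0-00, -000-, -0111, -1011, -11-0, 00-0-, 000-0, 001-1, 1--00, 1--11, 1-0-1, 1-00-, 11---
Minterm coverage:
  m0 ⊆ -0-00,-000-,00-0-,000-0
  m1 ⊆ -000-,00-0-
  m2 ⊆ 000-0 [E]
  m4 ⊆ --100,-0-00,00-0-
  m5 ⊆ 00-0-,001-1
  m7 ⊆ -0111,001-1
  m11 ⊆ -1011 [E]
  m12 ⊆ --100,-11-0
  m14 ⊆ -11-0 [E]
  m17 ⊆ -000-,1-0-1,1-00-
  m19 ⊆ 1--11,1-0-1
  m20 ⊆ --100,-0-00,1--00
  m23 ⊆ -0111,1--11
  m24 ⊆ 1--00,1-00-,11---
  m25 ⊆ 1-0-1,1-00-,11---
  m26 ⊆ 11--- [E]
  m27 ⊆ -1011,1--11,1-0-1,11---
  m28 ⊆ --100,-11-0,1--00,11---
  m29 ⊆ 11--- [E]
  m30 ⊆ -11-0,11---
  m31 ⊆ 1--11,11---
E = {-1011, -11-0, 000-0, 11---}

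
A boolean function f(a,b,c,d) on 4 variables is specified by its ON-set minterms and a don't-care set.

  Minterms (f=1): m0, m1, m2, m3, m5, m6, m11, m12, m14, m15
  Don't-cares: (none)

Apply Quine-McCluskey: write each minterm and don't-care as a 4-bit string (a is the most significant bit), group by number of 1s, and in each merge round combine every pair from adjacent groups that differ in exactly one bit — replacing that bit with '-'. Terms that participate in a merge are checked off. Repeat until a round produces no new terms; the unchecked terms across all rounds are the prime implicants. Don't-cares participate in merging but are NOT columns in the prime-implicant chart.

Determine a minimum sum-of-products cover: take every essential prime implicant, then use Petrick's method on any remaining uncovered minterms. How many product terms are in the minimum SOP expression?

5

size-2^0 implicants → 0000(✓)  0001(✓)  0010(✓)  0011(✓)  0101(✓)  0110(✓)  1011(✓)  1100(✓)  1110(✓)  1111(✓)
size-2^1 implicants → -011  -110  0-01  0-10  00-0(✓)  00-1(✓)  000-(✓)  001-(✓)  1-11  11-0  111-
size-2^2 implicants → 00--
Unchecked terms (primes): -011, -110, 0-01, 0-10, 00--, 1-11, 11-0, 111-
Minterm coverage:
  m0 ⊆ 00-- [E]
  m1 ⊆ 0-01,00--
  m2 ⊆ 0-10,00--
  m3 ⊆ -011,00--
  m5 ⊆ 0-01 [E]
  m6 ⊆ -110,0-10
  m11 ⊆ -011,1-11
  m12 ⊆ 11-0 [E]
  m14 ⊆ -110,11-0,111-
  m15 ⊆ 1-11,111-
E = {0-01, 00--, 11-0}
Petrick residual → -110, 1-11
Cover = bcd' + a'c'd + a'b' + acd + abd'  |cover|=5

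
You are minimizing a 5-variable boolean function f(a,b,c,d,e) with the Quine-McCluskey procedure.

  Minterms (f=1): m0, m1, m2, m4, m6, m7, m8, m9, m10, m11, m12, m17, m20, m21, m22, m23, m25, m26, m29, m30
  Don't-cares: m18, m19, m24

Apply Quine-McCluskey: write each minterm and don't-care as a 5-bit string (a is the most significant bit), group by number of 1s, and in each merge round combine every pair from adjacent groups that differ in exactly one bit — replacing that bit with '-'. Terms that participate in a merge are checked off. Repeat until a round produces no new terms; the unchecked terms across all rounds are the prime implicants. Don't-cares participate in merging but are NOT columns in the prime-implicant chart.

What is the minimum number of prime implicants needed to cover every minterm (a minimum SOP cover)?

8

Round 0: 00000✓ 00001✓ 00010✓ 00100✓ 00110✓ 00111✓ 01000✓ 01001✓ 01010✓ 01011✓ 01100✓ 10001✓ 10010✓ 10011✓ 10100✓ 10101✓ 10110✓ 10111✓ 11000✓ 11001✓ 11010✓ 11101✓ 11110✓
Round 1: -0001✓ -0010✓ -0100✓ -0110✓ -0111✓ -1000✓ -1001✓ -1010✓ 0-000✓ 0-001✓ 0-010✓ 0-100✓ 00-00✓ 00-10✓ 000-0✓ 0000-✓ 001-0✓ 0011-✓ 01-00✓ 010-0✓ 010-1✓ 0100-✓ 0101-✓ 1-001✓ 1-010✓ 1-101✓ 1-110✓ 10-01✓ 10-10✓ 10-11✓ 100-1✓ 1001-✓ 101-0✓ 101-1✓ 1010-✓ 1011-✓ 11-01✓ 11-10✓ 110-0✓ 1100-✓
Round 2: --001 --010 -0-10 -01-0 -011- -10-0 -100- 0--00 0-0-0 0-00- 00--0 010-- 1--01 1--10 10--1 10-1- 101--
PIs = {--001, --010, -0-10, -01-0, -011-, -10-0, -100-, 0--00, 0-0-0, 0-00-, 00--0, 010--, 1--01, 1--10, 10--1, 10-1-, 101--}
Coverage chart:
  m0: 0--00,0-0-0,0-00-,00--0
  m1: --001,0-00-
  m2: --010,-0-10,0-0-0,00--0
  m4: -01-0,0--00,00--0
  m6: -0-10,-01-0,-011-,00--0
  m7: -011- ←essential
  m8: -10-0,-100-,0--00,0-0-0,0-00-,010--
  m9: --001,-100-,0-00-,010--
  m10: --010,-10-0,0-0-0,010--
  m11: 010-- ←essential
  m12: 0--00 ←essential
  m17: --001,1--01,10--1
  m20: -01-0,101--
  m21: 1--01,10--1,101--
  m22: -0-10,-01-0,-011-,1--10,10-1-,101--
  m23: -011-,10--1,10-1-,101--
  m25: --001,-100-,1--01
  m26: --010,-10-0,1--10
  m29: 1--01 ←essential
  m30: 1--10 ←essential
Essential: -011-, 0--00, 010--, 1--01, 1--10
Petrick residual → --001, --010, -01-0
Min cover (8 terms): c'd'e + c'de' + b'ce' + b'cd + a'd'e' + a'bc' + ad'e + ade'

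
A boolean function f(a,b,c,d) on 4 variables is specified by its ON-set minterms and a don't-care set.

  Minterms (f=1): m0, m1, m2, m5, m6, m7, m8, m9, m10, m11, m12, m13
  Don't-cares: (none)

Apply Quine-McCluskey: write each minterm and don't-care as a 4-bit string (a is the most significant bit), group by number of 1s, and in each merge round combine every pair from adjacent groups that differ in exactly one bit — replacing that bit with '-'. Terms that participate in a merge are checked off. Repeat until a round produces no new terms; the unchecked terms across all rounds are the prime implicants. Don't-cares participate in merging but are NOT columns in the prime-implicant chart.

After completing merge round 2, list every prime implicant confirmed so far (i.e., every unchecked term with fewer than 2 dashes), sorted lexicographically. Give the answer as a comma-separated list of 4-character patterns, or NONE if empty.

Round 0: 0000✓ 0001✓ 0010✓ 0101✓ 0110✓ 0111✓ 1000✓ 1001✓ 1010✓ 1011✓ 1100✓ 1101✓
Round 1: -000✓ -001✓ -010✓ -101✓ 0-01✓ 0-10 00-0✓ 000-✓ 01-1 011- 1-00✓ 1-01✓ 10-0✓ 10-1✓ 100-✓ 101-✓ 110-✓
Round 2: --01 -0-0 -00- 1-0- 10--
PIs = {--01, -0-0, -00-, 0-10, 01-1, 011-, 1-0-, 10--}

0-10, 01-1, 011-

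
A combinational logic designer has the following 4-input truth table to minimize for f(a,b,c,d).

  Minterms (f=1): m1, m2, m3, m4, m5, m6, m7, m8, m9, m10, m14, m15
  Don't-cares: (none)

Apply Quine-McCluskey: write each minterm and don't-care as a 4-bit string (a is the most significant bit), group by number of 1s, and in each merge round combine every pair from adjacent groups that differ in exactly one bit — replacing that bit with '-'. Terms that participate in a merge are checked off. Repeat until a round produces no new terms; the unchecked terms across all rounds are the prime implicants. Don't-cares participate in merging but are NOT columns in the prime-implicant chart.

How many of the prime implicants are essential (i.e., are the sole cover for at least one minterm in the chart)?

Round 0: 0001✓ 0010✓ 0011✓ 0100✓ 0101✓ 0110✓ 0111✓ 1000✓ 1001✓ 1010✓ 1110✓ 1111✓
Round 1: -001 -010✓ -110✓ -111✓ 0-01✓ 0-10✓ 0-11✓ 00-1✓ 001-✓ 01-0✓ 01-1✓ 010-✓ 011-✓ 1-10✓ 10-0 100- 111-✓
Round 2: --10 -11- 0--1 0-1- 01--
PIs = {--10, -001, -11-, 0--1, 0-1-, 01--, 10-0, 100-}
Coverage chart:
  m1: -001,0--1
  m2: --10,0-1-
  m3: 0--1,0-1-
  m4: 01-- ←essential
  m5: 0--1,01--
  m6: --10,-11-,0-1-,01--
  m7: -11-,0--1,0-1-,01--
  m8: 10-0,100-
  m9: -001,100-
  m10: --10,10-0
  m14: --10,-11-
  m15: -11- ←essential
Essential: -11-, 01--

2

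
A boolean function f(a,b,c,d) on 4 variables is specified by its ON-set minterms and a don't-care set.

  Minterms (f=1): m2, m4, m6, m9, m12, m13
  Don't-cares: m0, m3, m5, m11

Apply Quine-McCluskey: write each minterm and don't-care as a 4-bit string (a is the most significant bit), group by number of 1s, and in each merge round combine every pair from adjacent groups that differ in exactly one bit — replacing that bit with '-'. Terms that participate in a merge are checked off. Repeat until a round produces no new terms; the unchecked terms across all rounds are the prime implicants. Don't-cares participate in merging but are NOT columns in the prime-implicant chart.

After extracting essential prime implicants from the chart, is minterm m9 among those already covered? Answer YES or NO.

NO

[col 0] 0000*, 0010*, 0011*, 0100*, 0101*, 0110*, 1001*, 1011*, 1100*, 1101*
[col 1] -011, -100*, -101*, 0-00*, 0-10*, 00-0*, 001-, 01-0*, 010-*, 1-01, 10-1, 110-*
[col 2] -10-, 0--0
Prime implicants: -011, -10-, 0--0, 001-, 1-01, 10-1
PI chart (minterm → PIs covering it):
  2 | 0--0,001-
  4 | -10-,0--0
  6 | 0--0  (sole → essential)
  9 | 1-01,10-1
  12 | -10-  (sole → essential)
  13 | -10-,1-01
Essential prime implicants: -10-, 0--0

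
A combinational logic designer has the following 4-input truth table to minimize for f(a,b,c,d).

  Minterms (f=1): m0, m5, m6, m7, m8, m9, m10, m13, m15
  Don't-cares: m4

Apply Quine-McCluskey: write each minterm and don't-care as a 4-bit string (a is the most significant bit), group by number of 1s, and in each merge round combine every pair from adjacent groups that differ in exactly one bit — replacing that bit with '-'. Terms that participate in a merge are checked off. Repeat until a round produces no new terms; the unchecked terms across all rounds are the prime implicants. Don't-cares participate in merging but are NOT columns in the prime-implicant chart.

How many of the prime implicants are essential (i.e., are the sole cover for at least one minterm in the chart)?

3

size-2^0 implicants → 0000(✓)  0100(✓)  0101(✓)  0110(✓)  0111(✓)  1000(✓)  1001(✓)  1010(✓)  1101(✓)  1111(✓)
size-2^1 implicants → -000  -101(✓)  -111(✓)  0-00  01-0(✓)  01-1(✓)  010-(✓)  011-(✓)  1-01  10-0  100-  11-1(✓)
size-2^2 implicants → -1-1  01--
Unchecked terms (primes): -000, -1-1, 0-00, 01--, 1-01, 10-0, 100-
Minterm coverage:
  m0 ⊆ -000,0-00
  m5 ⊆ -1-1,01--
  m6 ⊆ 01-- [E]
  m7 ⊆ -1-1,01--
  m8 ⊆ -000,10-0,100-
  m9 ⊆ 1-01,100-
  m10 ⊆ 10-0 [E]
  m13 ⊆ -1-1,1-01
  m15 ⊆ -1-1 [E]
E = {-1-1, 01--, 10-0}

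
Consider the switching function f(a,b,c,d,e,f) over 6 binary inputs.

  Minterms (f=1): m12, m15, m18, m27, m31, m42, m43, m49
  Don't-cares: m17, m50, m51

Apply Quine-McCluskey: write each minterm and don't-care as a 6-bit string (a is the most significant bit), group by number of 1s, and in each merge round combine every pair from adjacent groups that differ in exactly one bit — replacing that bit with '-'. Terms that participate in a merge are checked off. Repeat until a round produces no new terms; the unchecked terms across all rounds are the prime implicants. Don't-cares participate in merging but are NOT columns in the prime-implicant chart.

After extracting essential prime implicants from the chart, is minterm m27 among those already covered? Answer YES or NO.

[col 0] 001100, 001111*, 010001*, 010010*, 011011*, 011111*, 101010*, 101011*, 110001*, 110010*, 110011*
[col 1] -10001, -10010, 0-1111, 011-11, 10101-, 1100-1, 11001-
Prime implicants: -10001, -10010, 0-1111, 001100, 011-11, 10101-, 1100-1, 11001-
PI chart (minterm → PIs covering it):
  12 | 001100  (sole → essential)
  15 | 0-1111  (sole → essential)
  18 | -10010  (sole → essential)
  27 | 011-11  (sole → essential)
  31 | 0-1111,011-11
  42 | 10101-  (sole → essential)
  43 | 10101-  (sole → essential)
  49 | -10001,1100-1
Essential prime implicants: -10010, 0-1111, 001100, 011-11, 10101-

YES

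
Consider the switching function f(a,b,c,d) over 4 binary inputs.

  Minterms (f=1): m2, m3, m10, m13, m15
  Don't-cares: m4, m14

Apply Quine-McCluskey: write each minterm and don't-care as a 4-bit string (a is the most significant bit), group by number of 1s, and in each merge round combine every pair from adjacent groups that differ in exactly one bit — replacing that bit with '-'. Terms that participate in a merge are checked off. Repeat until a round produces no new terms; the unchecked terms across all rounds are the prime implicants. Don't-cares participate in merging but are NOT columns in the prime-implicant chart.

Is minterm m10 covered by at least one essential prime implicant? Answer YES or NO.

Round 0: 0010✓ 0011✓ 0100 1010✓ 1101✓ 1110✓ 1111✓
Round 1: -010 001- 1-10 11-1 111-
PIs = {-010, 001-, 0100, 1-10, 11-1, 111-}
Coverage chart:
  m2: -010,001-
  m3: 001- ←essential
  m10: -010,1-10
  m13: 11-1 ←essential
  m15: 11-1,111-
Essential: 001-, 11-1

NO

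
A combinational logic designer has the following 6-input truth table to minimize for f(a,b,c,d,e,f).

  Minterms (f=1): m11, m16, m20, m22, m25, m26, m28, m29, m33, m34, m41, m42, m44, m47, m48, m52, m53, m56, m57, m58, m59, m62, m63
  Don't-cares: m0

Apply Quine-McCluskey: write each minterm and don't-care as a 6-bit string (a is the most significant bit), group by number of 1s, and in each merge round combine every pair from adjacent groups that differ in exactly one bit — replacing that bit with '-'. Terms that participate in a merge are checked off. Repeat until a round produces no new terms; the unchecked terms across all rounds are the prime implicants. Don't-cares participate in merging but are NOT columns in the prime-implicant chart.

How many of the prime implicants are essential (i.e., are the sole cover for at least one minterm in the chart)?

[col 0] 000000*, 001011, 010000*, 010100*, 010110*, 011001*, 011010*, 011100*, 011101*, 100001*, 100010*, 101001*, 101010*, 101100, 101111*, 110000*, 110100*, 110101*, 111000*, 111001*, 111010*, 111011*, 111110*, 111111*
[col 1] -10000*, -10100*, -11001, -11010, 0-0000, 01-100, 010-00*, 0101-0, 011-01, 01110-, 1-1001, 1-1010, 1-1111, 10-001, 10-010, 11-000, 110-00*, 11010-, 111-10*, 111-11*, 1110-0*, 1110-1*, 11100-*, 11101-*, 11111-*
[col 2] -10-00, 111-1-, 1110--
Prime implicants: -10-00, -11001, -11010, 0-0000, 001011, 01-100, 0101-0, 011-01, 01110-, 1-1001, 1-1010, 1-1111, 10-001, 10-010, 101100, 11-000, 11010-, 111-1-, 1110--
PI chart (minterm → PIs covering it):
  11 | 001011  (sole → essential)
  16 | -10-00,0-0000
  20 | -10-00,01-100,0101-0
  22 | 0101-0  (sole → essential)
  25 | -11001,011-01
  26 | -11010  (sole → essential)
  28 | 01-100,01110-
  29 | 011-01,01110-
  33 | 10-001  (sole → essential)
  34 | 10-010  (sole → essential)
  41 | 1-1001,10-001
  42 | 1-1010,10-010
  44 | 101100  (sole → essential)
  47 | 1-1111  (sole → essential)
  48 | -10-00,11-000
  52 | -10-00,11010-
  53 | 11010-  (sole → essential)
  56 | 11-000,1110--
  57 | -11001,1-1001,1110--
  58 | -11010,1-1010,111-1-,1110--
  59 | 111-1-,1110--
  62 | 111-1-  (sole → essential)
  63 | 1-1111,111-1-
Essential prime implicants: -11010, 001011, 0101-0, 1-1111, 10-001, 10-010, 101100, 11010-, 111-1-

9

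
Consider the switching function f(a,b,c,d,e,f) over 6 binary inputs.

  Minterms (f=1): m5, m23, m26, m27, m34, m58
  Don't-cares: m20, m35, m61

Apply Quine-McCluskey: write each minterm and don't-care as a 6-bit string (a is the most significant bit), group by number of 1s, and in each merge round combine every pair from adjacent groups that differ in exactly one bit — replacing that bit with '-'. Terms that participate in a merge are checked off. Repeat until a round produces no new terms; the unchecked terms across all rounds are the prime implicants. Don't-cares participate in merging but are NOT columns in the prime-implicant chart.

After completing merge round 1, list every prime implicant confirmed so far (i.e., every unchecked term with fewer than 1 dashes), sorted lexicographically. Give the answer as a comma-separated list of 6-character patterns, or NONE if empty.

Round 0: 000101 010100 010111 011010✓ 011011✓ 100010✓ 100011✓ 111010✓ 111101
Round 1: -11010 01101- 10001-
PIs = {-11010, 000101, 010100, 010111, 01101-, 10001-, 111101}

000101, 010100, 010111, 111101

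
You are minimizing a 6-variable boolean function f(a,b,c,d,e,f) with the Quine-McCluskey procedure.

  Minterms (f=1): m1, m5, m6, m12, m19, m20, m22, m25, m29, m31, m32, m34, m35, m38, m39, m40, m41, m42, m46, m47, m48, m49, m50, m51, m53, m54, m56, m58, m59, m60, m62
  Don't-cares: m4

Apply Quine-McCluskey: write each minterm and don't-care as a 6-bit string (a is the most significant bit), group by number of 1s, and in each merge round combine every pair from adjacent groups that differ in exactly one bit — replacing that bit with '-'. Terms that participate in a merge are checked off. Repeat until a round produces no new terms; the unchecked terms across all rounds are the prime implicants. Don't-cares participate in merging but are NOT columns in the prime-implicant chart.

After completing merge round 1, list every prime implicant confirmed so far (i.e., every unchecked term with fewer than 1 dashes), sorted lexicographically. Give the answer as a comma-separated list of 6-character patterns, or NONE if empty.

size-2^0 implicants → 000001(✓)  000100(✓)  000101(✓)  000110(✓)  001100(✓)  010011(✓)  010100(✓)  010110(✓)  011001(✓)  011101(✓)  011111(✓)  100000(✓)  100010(✓)  100011(✓)  100110(✓)  100111(✓)  101000(✓)  101001(✓)  101010(✓)  101110(✓)  101111(✓)  110000(✓)  110001(✓)  110010(✓)  110011(✓)  110101(✓)  110110(✓)  111000(✓)  111010(✓)  111011(✓)  111100(✓)  111110(✓)
size-2^1 implicants → -00110(✓)  -10011  -10110(✓)  0-0100(✓)  0-0110(✓)  00-100  000-01  0001-0(✓)  00010-  0101-0(✓)  011-01  0111-1  1-0000(✓)  1-0010(✓)  1-0011(✓)  1-0110(✓)  1-1000(✓)  1-1010(✓)  1-1110(✓)  10-000(✓)  10-010(✓)  10-110(✓)  10-111(✓)  100-10(✓)  100-11(✓)  1000-0(✓)  10001-(✓)  10011-(✓)  101-10(✓)  1010-0(✓)  10100-  10111-(✓)  11-000(✓)  11-010(✓)  11-011(✓)  11-110(✓)  110-01  110-10(✓)  1100-0(✓)  1100-1(✓)  11000-(✓)  11001-(✓)  111-00(✓)  111-10(✓)  1110-0(✓)  11101-(✓)  1111-0(✓)
size-2^2 implicants → --0110  0-01-0  1--000(✓)  1--010(✓)  1--110(✓)  1-0-10(✓)  1-00-0(✓)  1-001-  1-1-10(✓)  1-10-0(✓)  10--10(✓)  10-0-0(✓)  10-11-  100-1-  11--10(✓)  11-0-0(✓)  11-01-  1100--  111--0
size-2^3 implicants → 1---10  1--0-0
Unchecked terms (primes): --0110, -10011, 0-01-0, 00-100, 000-01, 00010-, 011-01, 0111-1, 1---10, 1--0-0, 1-001-, 10-11-, 100-1-, 10100-, 11-01-, 110-01, 1100--, 111--0

NONE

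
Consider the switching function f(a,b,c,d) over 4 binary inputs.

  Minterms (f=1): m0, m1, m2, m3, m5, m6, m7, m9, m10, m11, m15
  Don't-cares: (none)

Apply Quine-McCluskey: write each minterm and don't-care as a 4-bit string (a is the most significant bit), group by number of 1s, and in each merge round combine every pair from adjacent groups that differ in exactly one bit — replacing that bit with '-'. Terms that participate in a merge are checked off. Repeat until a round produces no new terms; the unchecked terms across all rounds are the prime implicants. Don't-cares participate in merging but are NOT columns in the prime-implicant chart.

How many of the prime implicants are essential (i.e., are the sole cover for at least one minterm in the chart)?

6

Round 0: 0000✓ 0001✓ 0010✓ 0011✓ 0101✓ 0110✓ 0111✓ 1001✓ 1010✓ 1011✓ 1111✓
Round 1: -001✓ -010✓ -011✓ -111✓ 0-01✓ 0-10✓ 0-11✓ 00-0✓ 00-1✓ 000-✓ 001-✓ 01-1✓ 011-✓ 1-11✓ 10-1✓ 101-✓
Round 2: --11 -0-1 -01- 0--1 0-1- 00--
PIs = {--11, -0-1, -01-, 0--1, 0-1-, 00--}
Coverage chart:
  m0: 00-- ←essential
  m1: -0-1,0--1,00--
  m2: -01-,0-1-,00--
  m3: --11,-0-1,-01-,0--1,0-1-,00--
  m5: 0--1 ←essential
  m6: 0-1- ←essential
  m7: --11,0--1,0-1-
  m9: -0-1 ←essential
  m10: -01- ←essential
  m11: --11,-0-1,-01-
  m15: --11 ←essential
Essential: --11, -0-1, -01-, 0--1, 0-1-, 00--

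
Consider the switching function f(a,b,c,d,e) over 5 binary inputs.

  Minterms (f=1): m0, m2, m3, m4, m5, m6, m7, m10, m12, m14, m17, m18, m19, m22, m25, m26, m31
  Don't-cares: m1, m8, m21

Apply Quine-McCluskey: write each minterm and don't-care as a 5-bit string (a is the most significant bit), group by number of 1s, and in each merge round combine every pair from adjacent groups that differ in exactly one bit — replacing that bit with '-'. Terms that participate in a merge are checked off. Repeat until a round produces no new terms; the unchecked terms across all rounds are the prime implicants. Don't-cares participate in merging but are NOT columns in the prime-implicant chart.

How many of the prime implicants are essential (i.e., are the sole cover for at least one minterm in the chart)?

size-2^0 implicants → 00000(✓)  00001(✓)  00010(✓)  00011(✓)  00100(✓)  00101(✓)  00110(✓)  00111(✓)  01000(✓)  01010(✓)  01100(✓)  01110(✓)  10001(✓)  10010(✓)  10011(✓)  10101(✓)  10110(✓)  11001(✓)  11010(✓)  11111
size-2^1 implicants → -0001(✓)  -0010(✓)  -0011(✓)  -0101(✓)  -0110(✓)  -1010(✓)  0-000(✓)  0-010(✓)  0-100(✓)  0-110(✓)  00-00(✓)  00-01(✓)  00-10(✓)  00-11(✓)  000-0(✓)  000-1(✓)  0000-(✓)  0001-(✓)  001-0(✓)  001-1(✓)  0010-(✓)  0011-(✓)  01-00(✓)  01-10(✓)  010-0(✓)  011-0(✓)  1-001  1-010(✓)  10-01(✓)  10-10(✓)  100-1(✓)  1001-(✓)
size-2^2 implicants → --010  -0-01  -0-10  -00-1  -001-  0--00(✓)  0--10(✓)  0-0-0(✓)  0-1-0(✓)  00--0(✓)  00--1(✓)  00-0-(✓)  00-1-(✓)  000--(✓)  001--(✓)  01--0(✓)
size-2^3 implicants → 0---0  00---
Unchecked terms (primes): --010, -0-01, -0-10, -00-1, -001-, 0---0, 00---, 1-001, 11111
Minterm coverage:
  m0 ⊆ 0---0,00---
  m2 ⊆ --010,-0-10,-001-,0---0,00---
  m3 ⊆ -00-1,-001-,00---
  m4 ⊆ 0---0,00---
  m5 ⊆ -0-01,00---
  m6 ⊆ -0-10,0---0,00---
  m7 ⊆ 00--- [E]
  m10 ⊆ --010,0---0
  m12 ⊆ 0---0 [E]
  m14 ⊆ 0---0 [E]
  m17 ⊆ -0-01,-00-1,1-001
  m18 ⊆ --010,-0-10,-001-
  m19 ⊆ -00-1,-001-
  m22 ⊆ -0-10 [E]
  m25 ⊆ 1-001 [E]
  m26 ⊆ --010 [E]
  m31 ⊆ 11111 [E]
E = {--010, -0-10, 0---0, 00---, 1-001, 11111}

6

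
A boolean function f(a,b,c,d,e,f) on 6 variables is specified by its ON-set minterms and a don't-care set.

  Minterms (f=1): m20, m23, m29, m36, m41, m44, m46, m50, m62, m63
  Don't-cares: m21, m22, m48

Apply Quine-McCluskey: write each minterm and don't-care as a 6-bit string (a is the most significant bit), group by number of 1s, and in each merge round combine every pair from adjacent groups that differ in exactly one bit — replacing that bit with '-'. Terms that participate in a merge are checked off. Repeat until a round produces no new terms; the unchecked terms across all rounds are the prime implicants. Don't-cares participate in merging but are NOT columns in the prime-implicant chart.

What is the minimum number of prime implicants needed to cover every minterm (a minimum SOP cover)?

7

Round 0: 010100✓ 010101✓ 010110✓ 010111✓ 011101✓ 100100✓ 101001 101100✓ 101110✓ 110000✓ 110010✓ 111110✓ 111111✓
Round 1: 01-101 0101-0✓ 0101-1✓ 01010-✓ 01011-✓ 1-1110 10-100 1011-0 1100-0 11111-
Round 2: 0101--
PIs = {01-101, 0101--, 1-1110, 10-100, 101001, 1011-0, 1100-0, 11111-}
Coverage chart:
  m20: 0101-- ←essential
  m23: 0101-- ←essential
  m29: 01-101 ←essential
  m36: 10-100 ←essential
  m41: 101001 ←essential
  m44: 10-100,1011-0
  m46: 1-1110,1011-0
  m50: 1100-0 ←essential
  m62: 1-1110,11111-
  m63: 11111- ←essential
Essential: 01-101, 0101--, 10-100, 101001, 1100-0, 11111-
Petrick residual → 1-1110
Min cover (7 terms): a'bde'f + a'bc'd + acdef' + ab'de'f' + ab'cd'e'f + abc'd'f' + abcde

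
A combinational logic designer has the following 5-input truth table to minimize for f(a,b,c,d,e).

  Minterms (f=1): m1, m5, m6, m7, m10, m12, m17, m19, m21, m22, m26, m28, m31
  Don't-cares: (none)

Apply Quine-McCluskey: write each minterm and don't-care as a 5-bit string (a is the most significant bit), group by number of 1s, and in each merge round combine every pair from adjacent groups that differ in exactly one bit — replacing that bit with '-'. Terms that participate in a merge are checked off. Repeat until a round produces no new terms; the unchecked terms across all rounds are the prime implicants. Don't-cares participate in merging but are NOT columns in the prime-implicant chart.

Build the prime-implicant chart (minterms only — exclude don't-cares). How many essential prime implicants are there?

Round 0: 00001✓ 00101✓ 00110✓ 00111✓ 01010✓ 01100✓ 10001✓ 10011✓ 10101✓ 10110✓ 11010✓ 11100✓ 11111
Round 1: -0001✓ -0101✓ -0110 -1010 -1100 00-01✓ 001-1 0011- 10-01✓ 100-1
Round 2: -0-01
PIs = {-0-01, -0110, -1010, -1100, 001-1, 0011-, 100-1, 11111}
Coverage chart:
  m1: -0-01 ←essential
  m5: -0-01,001-1
  m6: -0110,0011-
  m7: 001-1,0011-
  m10: -1010 ←essential
  m12: -1100 ←essential
  m17: -0-01,100-1
  m19: 100-1 ←essential
  m21: -0-01 ←essential
  m22: -0110 ←essential
  m26: -1010 ←essential
  m28: -1100 ←essential
  m31: 11111 ←essential
Essential: -0-01, -0110, -1010, -1100, 100-1, 11111

6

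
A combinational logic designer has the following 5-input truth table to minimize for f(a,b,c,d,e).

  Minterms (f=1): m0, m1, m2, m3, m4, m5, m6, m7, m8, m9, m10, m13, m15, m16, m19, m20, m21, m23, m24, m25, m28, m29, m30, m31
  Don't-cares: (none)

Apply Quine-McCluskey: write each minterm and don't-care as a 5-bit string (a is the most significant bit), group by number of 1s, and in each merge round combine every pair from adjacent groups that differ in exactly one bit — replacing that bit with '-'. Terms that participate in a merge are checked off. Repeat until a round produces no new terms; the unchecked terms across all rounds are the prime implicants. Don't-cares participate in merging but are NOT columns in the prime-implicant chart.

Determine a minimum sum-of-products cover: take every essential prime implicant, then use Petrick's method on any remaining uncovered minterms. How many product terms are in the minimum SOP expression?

7

Round 0: 00000✓ 00001✓ 00010✓ 00011✓ 00100✓ 00101✓ 00110✓ 00111✓ 01000✓ 01001✓ 01010✓ 01101✓ 01111✓ 10000✓ 10011✓ 10100✓ 10101✓ 10111✓ 11000✓ 11001✓ 11100✓ 11101✓ 11110✓ 11111✓
Round 1: -0000✓ -0011✓ -0100✓ -0101✓ -0111✓ -1000✓ -1001✓ -1101✓ -1111✓ 0-000✓ 0-001✓ 0-010✓ 0-101✓ 0-111✓ 00-00✓ 00-01✓ 00-10✓ 00-11✓ 000-0✓ 000-1✓ 0000-✓ 0001-✓ 001-0✓ 001-1✓ 0010-✓ 0011-✓ 01-01✓ 010-0✓ 0100-✓ 011-1✓ 1-000✓ 1-100✓ 1-101✓ 1-111✓ 10-00✓ 10-11✓ 101-1✓ 1010-✓ 11-00✓ 11-01✓ 1100-✓ 111-0✓ 111-1✓ 1110-✓ 1111-✓
Round 2: --000 --101✓ --111✓ -0-00 -0-11 -01-1✓ -010- -1-01 -100- -11-1✓ 0--01 0-0-0 0-00- 0-1-1✓ 00--0✓ 00--1✓ 00-0-✓ 00-1-✓ 000--✓ 001--✓ 1--00 1-1-1✓ 1-10- 11-0- 111--
Round 3: --1-1 00---
PIs = {--000, --1-1, -0-00, -0-11, -010-, -1-01, -100-, 0--01, 0-0-0, 0-00-, 00---, 1--00, 1-10-, 11-0-, 111--}
Coverage chart:
  m0: --000,-0-00,0-0-0,0-00-,00---
  m1: 0--01,0-00-,00---
  m2: 0-0-0,00---
  m3: -0-11,00---
  m4: -0-00,-010-,00---
  m5: --1-1,-010-,0--01,00---
  m6: 00--- ←essential
  m7: --1-1,-0-11,00---
  m8: --000,-100-,0-0-0,0-00-
  m9: -1-01,-100-,0--01,0-00-
  m10: 0-0-0 ←essential
  m13: --1-1,-1-01,0--01
  m15: --1-1 ←essential
  m16: --000,-0-00,1--00
  m19: -0-11 ←essential
  m20: -0-00,-010-,1--00,1-10-
  m21: --1-1,-010-,1-10-
  m23: --1-1,-0-11
  m24: --000,-100-,1--00,11-0-
  m25: -1-01,-100-,11-0-
  m28: 1--00,1-10-,11-0-,111--
  m29: --1-1,-1-01,1-10-,11-0-,111--
  m30: 111-- ←essential
  m31: --1-1,111--
Essential: --1-1, -0-11, 0-0-0, 00---, 111--
Petrick residual → -0-00, -100-
Min cover (7 terms): ce + b'd'e' + b'de + bc'd' + a'c'e' + a'b' + abc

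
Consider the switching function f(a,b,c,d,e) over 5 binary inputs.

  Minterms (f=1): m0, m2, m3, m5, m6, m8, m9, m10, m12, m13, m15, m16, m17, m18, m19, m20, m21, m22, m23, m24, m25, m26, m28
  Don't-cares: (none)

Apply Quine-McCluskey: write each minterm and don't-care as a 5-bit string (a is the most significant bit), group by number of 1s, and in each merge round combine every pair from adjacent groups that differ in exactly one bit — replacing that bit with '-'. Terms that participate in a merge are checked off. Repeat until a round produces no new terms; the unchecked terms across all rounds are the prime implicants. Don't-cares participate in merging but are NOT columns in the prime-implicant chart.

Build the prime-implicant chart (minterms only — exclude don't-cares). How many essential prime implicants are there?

Round 0: 00000✓ 00010✓ 00011✓ 00101✓ 00110✓ 01000✓ 01001✓ 01010✓ 01100✓ 01101✓ 01111✓ 10000✓ 10001✓ 10010✓ 10011✓ 10100✓ 10101✓ 10110✓ 10111✓ 11000✓ 11001✓ 11010✓ 11100✓
Round 1: -0000✓ -0010✓ -0011✓ -0101 -0110✓ -1000✓ -1001✓ -1010✓ -1100✓ 0-000✓ 0-010✓ 0-101 00-10✓ 000-0✓ 0001-✓ 01-00✓ 01-01✓ 010-0✓ 0100-✓ 011-1 0110-✓ 1-000✓ 1-001✓ 1-010✓ 1-100✓ 10-00✓ 10-01✓ 10-10✓ 10-11✓ 100-0✓ 100-1✓ 1000-✓ 1001-✓ 101-0✓ 101-1✓ 1010-✓ 1011-✓ 11-00✓ 110-0✓ 1100-✓
Round 2: --000✓ --010✓ -0-10 -00-0✓ -001- -1-00 -10-0✓ -100- 0-0-0✓ 01-0- 1--00 1-0-0✓ 1-00- 10--0✓ 10--1✓ 10-0-✓ 10-1-✓ 100--✓ 101--✓
Round 3: --0-0 10---
PIs = {--0-0, -0-10, -001-, -0101, -1-00, -100-, 0-101, 01-0-, 011-1, 1--00, 1-00-, 10---}
Coverage chart:
  m0: --0-0 ←essential
  m2: --0-0,-0-10,-001-
  m3: -001- ←essential
  m5: -0101,0-101
  m6: -0-10 ←essential
  m8: --0-0,-1-00,-100-,01-0-
  m9: -100-,01-0-
  m10: --0-0 ←essential
  m12: -1-00,01-0-
  m13: 0-101,01-0-,011-1
  m15: 011-1 ←essential
  m16: --0-0,1--00,1-00-,10---
  m17: 1-00-,10---
  m18: --0-0,-0-10,-001-,10---
  m19: -001-,10---
  m20: 1--00,10---
  m21: -0101,10---
  m22: -0-10,10---
  m23: 10--- ←essential
  m24: --0-0,-1-00,-100-,1--00,1-00-
  m25: -100-,1-00-
  m26: --0-0 ←essential
  m28: -1-00,1--00
Essential: --0-0, -0-10, -001-, 011-1, 10---

5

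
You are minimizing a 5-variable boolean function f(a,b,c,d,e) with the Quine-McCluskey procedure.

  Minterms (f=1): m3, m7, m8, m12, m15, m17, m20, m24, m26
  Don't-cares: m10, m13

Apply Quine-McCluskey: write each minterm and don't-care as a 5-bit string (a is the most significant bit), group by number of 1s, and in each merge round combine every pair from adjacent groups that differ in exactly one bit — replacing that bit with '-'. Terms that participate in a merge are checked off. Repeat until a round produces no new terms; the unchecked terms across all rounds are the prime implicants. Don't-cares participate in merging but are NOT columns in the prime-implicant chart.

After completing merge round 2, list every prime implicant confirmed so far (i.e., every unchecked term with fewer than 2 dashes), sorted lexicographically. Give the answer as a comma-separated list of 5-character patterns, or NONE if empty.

0-111, 00-11, 01-00, 011-1, 0110-, 10001, 10100

size-2^0 implicants → 00011(✓)  00111(✓)  01000(✓)  01010(✓)  01100(✓)  01101(✓)  01111(✓)  10001  10100  11000(✓)  11010(✓)
size-2^1 implicants → -1000(✓)  -1010(✓)  0-111  00-11  01-00  010-0(✓)  011-1  0110-  110-0(✓)
size-2^2 implicants → -10-0
Unchecked terms (primes): -10-0, 0-111, 00-11, 01-00, 011-1, 0110-, 10001, 10100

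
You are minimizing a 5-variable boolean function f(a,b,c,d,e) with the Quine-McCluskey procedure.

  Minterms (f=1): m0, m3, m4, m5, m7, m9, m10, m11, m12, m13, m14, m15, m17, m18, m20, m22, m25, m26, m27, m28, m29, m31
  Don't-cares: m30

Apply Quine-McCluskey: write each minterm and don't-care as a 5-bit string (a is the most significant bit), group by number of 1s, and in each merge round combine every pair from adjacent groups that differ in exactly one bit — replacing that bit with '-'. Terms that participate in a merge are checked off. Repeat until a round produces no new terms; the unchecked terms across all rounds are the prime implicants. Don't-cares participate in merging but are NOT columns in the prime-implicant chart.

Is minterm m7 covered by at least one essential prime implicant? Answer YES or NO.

[col 0] 00000*, 00011*, 00100*, 00101*, 00111*, 01001*, 01010*, 01011*, 01100*, 01101*, 01110*, 01111*, 10001*, 10010*, 10100*, 10110*, 11001*, 11010*, 11011*, 11100*, 11101*, 11110*, 11111*
[col 1] -0100*, -1001*, -1010*, -1011*, -1100*, -1101*, -1110*, -1111*, 0-011*, 0-100*, 0-101*, 0-111*, 00-00, 00-11*, 001-1*, 0010-*, 01-01*, 01-10*, 01-11*, 010-1*, 0101-*, 011-0*, 011-1*, 0110-*, 0111-*, 1-001, 1-010*, 1-100*, 1-110*, 10-10*, 101-0*, 11-01*, 11-10*, 11-11*, 110-1*, 1101-*, 111-0*, 111-1*, 1110-*, 1111-*
[col 2] --100, -1-01*, -1-10*, -1-11*, -10-1*, -101-*, -11-0*, -11-1*, -110-*, -111-*, 0--11, 0-1-1, 0-10-, 01--1*, 01-1-*, 011--*, 1--10, 1-1-0, 11--1*, 11-1-*, 111--*
[col 3] -1--1, -1-1-, -11--
Prime implicants: --100, -1--1, -1-1-, -11--, 0--11, 0-1-1, 0-10-, 00-00, 1--10, 1-001, 1-1-0
PI chart (minterm → PIs covering it):
  0 | 00-00  (sole → essential)
  3 | 0--11  (sole → essential)
  4 | --100,0-10-,00-00
  5 | 0-1-1,0-10-
  7 | 0--11,0-1-1
  9 | -1--1  (sole → essential)
  10 | -1-1-  (sole → essential)
  11 | -1--1,-1-1-,0--11
  12 | --100,-11--,0-10-
  13 | -1--1,-11--,0-1-1,0-10-
  14 | -1-1-,-11--
  15 | -1--1,-1-1-,-11--,0--11,0-1-1
  17 | 1-001  (sole → essential)
  18 | 1--10  (sole → essential)
  20 | --100,1-1-0
  22 | 1--10,1-1-0
  25 | -1--1,1-001
  26 | -1-1-,1--10
  27 | -1--1,-1-1-
  28 | --100,-11--,1-1-0
  29 | -1--1,-11--
  31 | -1--1,-1-1-,-11--
Essential prime implicants: -1--1, -1-1-, 0--11, 00-00, 1--10, 1-001

YES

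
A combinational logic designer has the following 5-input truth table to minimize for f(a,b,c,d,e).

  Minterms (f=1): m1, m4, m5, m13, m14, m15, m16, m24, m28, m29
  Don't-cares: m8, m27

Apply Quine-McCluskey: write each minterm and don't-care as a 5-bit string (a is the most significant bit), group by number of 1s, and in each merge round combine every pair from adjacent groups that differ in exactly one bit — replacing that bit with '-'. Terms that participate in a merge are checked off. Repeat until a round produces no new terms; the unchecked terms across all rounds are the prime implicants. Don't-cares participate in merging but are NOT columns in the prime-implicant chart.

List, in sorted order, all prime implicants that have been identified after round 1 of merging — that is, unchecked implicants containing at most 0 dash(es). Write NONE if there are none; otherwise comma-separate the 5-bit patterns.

Round 0: 00001✓ 00100✓ 00101✓ 01000✓ 01101✓ 01110✓ 01111✓ 10000✓ 11000✓ 11011 11100✓ 11101✓
Round 1: -1000 -1101 0-101 00-01 0010- 011-1 0111- 1-000 11-00 1110-
PIs = {-1000, -1101, 0-101, 00-01, 0010-, 011-1, 0111-, 1-000, 11-00, 11011, 1110-}

11011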